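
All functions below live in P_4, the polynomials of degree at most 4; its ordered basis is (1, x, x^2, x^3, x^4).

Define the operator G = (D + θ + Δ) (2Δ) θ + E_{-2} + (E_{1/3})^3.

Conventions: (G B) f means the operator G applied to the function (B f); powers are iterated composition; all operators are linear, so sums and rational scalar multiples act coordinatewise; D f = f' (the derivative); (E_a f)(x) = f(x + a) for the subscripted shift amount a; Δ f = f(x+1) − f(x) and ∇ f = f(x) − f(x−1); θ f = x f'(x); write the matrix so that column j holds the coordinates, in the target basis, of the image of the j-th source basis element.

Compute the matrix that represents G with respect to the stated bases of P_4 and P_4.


the matrix is [[2, -1, 21, 47, 161]; [0, 2, 6, 105, 292]; [0, 0, 2, 33, 318]; [0, 0, 0, 2, 92]; [0, 0, 0, 0, 2]] (rows listed top to bottom)

image of 1: 2
image of x: 2x - 1
image of x^2: 2x^2 + 6x + 21
image of x^3: 2x^3 + 33x^2 + 105x + 47
image of x^4: 2x^4 + 92x^3 + 318x^2 + 292x + 161
each image's coordinates form column j of the matrix


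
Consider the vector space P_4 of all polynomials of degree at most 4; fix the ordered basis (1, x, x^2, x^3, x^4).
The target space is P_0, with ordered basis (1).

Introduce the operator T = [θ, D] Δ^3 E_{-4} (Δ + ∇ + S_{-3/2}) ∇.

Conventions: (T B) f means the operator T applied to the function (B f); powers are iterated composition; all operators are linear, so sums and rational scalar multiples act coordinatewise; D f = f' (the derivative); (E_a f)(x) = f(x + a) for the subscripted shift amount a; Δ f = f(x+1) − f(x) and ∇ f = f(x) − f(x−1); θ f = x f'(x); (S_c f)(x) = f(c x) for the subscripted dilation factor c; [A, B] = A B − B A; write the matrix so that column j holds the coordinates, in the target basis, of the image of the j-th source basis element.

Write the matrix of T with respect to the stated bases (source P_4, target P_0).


the matrix is [[0, 0, 0, 0, 0]] (rows listed top to bottom)

image of 1: 0
image of x: 0
image of x^2: 0
image of x^3: 0
image of x^4: 0
each image's coordinates form column j of the matrix


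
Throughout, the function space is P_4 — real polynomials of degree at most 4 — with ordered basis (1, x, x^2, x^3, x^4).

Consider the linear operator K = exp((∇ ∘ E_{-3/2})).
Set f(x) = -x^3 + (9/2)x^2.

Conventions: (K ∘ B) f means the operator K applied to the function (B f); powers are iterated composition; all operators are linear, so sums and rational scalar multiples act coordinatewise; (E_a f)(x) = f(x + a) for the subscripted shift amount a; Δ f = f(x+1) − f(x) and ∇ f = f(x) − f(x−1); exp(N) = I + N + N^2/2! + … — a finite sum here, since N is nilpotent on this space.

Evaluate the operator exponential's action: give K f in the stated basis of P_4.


the result is g(x) = -x^3 + (3/2)x^2 + 18x - 59/4

order-1 term: -3x^2 + 21x - 121/4
order-2 term: -3x + 33/2
order-3 term: -1
the series for exp((∇ ∘ E_{-3/2})) f terminates at order 3
exp((∇ ∘ E_{-3/2})) f = -x^3 + (3/2)x^2 + 18x - 59/4


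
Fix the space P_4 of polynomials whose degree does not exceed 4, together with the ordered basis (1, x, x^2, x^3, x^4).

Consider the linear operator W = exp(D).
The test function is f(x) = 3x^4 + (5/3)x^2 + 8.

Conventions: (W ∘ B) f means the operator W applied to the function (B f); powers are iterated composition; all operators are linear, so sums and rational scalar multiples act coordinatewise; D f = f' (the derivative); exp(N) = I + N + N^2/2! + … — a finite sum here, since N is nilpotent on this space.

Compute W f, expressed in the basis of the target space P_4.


g(x) = 3x^4 + 12x^3 + (59/3)x^2 + (46/3)x + 38/3

order-1 term: 12x^3 + (10/3)x
order-2 term: 18x^2 + 5/3
order-3 term: 12x
order-4 term: 3
the series for exp(D) f terminates at order 4
exp(D) f = 3x^4 + 12x^3 + (59/3)x^2 + (46/3)x + 38/3


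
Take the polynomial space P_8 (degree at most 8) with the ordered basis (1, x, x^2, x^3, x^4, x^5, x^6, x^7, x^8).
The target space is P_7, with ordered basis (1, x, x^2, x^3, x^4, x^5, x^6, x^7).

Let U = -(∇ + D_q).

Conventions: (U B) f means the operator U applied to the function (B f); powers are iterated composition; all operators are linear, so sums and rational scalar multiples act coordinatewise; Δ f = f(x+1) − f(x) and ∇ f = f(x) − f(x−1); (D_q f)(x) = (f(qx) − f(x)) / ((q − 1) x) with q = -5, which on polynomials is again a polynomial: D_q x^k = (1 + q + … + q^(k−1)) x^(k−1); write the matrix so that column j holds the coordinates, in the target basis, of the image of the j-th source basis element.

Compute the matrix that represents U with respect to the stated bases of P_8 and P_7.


the matrix is [[0, -2, 1, -1, 1, -1, 1, -1, 1]; [0, 0, 2, 3, -4, 5, -6, 7, -8]; [0, 0, 0, -24, 6, -10, 15, -21, 28]; [0, 0, 0, 0, 100, 10, -20, 35, -56]; [0, 0, 0, 0, 0, -526, 15, -35, 70]; [0, 0, 0, 0, 0, 0, 2598, 21, -56]; [0, 0, 0, 0, 0, 0, 0, -13028, 28]; [0, 0, 0, 0, 0, 0, 0, 0, 65096]] (rows listed top to bottom)

image of 1: 0
image of x: -2
image of x^2: 2x + 1
image of x^3: -24x^2 + 3x - 1
image of x^4: 100x^3 + 6x^2 - 4x + 1
image of x^5: -526x^4 + 10x^3 - 10x^2 + 5x - 1
image of x^6: 2598x^5 + 15x^4 - 20x^3 + 15x^2 - 6x + 1
image of x^7: -13028x^6 + 21x^5 - 35x^4 + 35x^3 - 21x^2 + 7x - 1
image of x^8: 65096x^7 + 28x^6 - 56x^5 + 70x^4 - 56x^3 + 28x^2 - 8x + 1
each image's coordinates form column j of the matrix


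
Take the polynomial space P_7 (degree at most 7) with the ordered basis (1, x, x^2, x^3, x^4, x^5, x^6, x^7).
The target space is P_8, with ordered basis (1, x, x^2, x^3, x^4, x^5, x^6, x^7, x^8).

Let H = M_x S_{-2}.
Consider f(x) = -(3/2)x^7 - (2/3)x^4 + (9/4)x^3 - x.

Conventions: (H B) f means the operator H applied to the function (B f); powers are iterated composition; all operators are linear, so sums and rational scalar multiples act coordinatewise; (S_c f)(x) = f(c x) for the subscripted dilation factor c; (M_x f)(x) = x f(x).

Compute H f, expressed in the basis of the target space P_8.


S_{-2} f = 192x^7 - (32/3)x^4 - 18x^3 + 2x
M_x S_{-2} f = 192x^8 - (32/3)x^5 - 18x^4 + 2x^2

g(x) = 192x^8 - (32/3)x^5 - 18x^4 + 2x^2


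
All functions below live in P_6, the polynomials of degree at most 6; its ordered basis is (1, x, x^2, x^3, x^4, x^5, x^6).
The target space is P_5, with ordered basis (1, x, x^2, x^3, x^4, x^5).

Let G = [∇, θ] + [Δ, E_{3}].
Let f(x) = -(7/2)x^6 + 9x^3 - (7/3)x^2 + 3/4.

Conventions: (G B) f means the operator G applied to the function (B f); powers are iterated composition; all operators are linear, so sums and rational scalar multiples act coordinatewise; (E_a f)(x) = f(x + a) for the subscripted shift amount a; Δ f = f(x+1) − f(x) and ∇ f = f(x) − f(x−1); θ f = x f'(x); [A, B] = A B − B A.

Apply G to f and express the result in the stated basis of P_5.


θ f = -21x^6 + 27x^3 - (14/3)x^2
∇ θ f = -126x^5 + 315x^4 - 420x^3 + 396x^2 - (649/3)x + 158/3
∇ f = -21x^5 + (105/2)x^4 - 70x^3 + (159/2)x^2 - (158/3)x + 89/6
θ ∇ f = -105x^5 + 210x^4 - 210x^3 + 159x^2 - (158/3)x
[∇, θ] f = -21x^5 + 105x^4 - 210x^3 + 237x^2 - (491/3)x + 158/3
E_{3} f = -(7/2)x^6 - 63x^5 - (945/2)x^4 - 1881x^3 - (25043/6)x^2 - 4874x - 9315/4
Δ E_{3} f = -21x^5 - (735/2)x^4 - 2590x^3 - (18321/2)x^2 - (48650/3)x - 68807/6
Δ f = -21x^5 - (105/2)x^4 - 70x^3 - (51/2)x^2 + (4/3)x + 19/6
E_{3} Δ f = -21x^5 - (735/2)x^4 - 2590x^3 - (18321/2)x^2 - (48650/3)x - 68807/6
[Δ, E_{3}] f = 0
([∇, θ] + [Δ, E_{3}]) f = -21x^5 + 105x^4 - 210x^3 + 237x^2 - (491/3)x + 158/3

g(x) = -21x^5 + 105x^4 - 210x^3 + 237x^2 - (491/3)x + 158/3


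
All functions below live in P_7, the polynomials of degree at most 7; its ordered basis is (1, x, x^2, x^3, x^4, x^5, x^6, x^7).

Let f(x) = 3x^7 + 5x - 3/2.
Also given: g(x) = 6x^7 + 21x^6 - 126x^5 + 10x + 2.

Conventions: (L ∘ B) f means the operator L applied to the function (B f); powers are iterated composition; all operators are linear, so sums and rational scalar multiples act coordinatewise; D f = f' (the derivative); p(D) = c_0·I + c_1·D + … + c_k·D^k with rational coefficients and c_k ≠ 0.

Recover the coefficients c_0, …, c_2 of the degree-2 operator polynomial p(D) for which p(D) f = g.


c_0 = 2, c_1 = 1, c_2 = -1

D^0 f = 3x^7 + 5x - 3/2
D^1 f = 21x^6 + 5
D^2 f = 126x^5
matching coefficients of g against c_0 f + c_1 Df + … from the top degree down determines the c_i
solution: c_0 = 2, c_1 = 1, c_2 = -1


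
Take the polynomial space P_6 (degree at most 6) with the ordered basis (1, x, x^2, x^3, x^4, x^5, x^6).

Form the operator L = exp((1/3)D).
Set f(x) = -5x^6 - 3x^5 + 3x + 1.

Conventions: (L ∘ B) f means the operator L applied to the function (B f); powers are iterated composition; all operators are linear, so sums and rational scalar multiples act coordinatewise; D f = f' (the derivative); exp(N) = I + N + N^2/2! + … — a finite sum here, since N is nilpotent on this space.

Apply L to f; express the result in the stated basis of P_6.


the image equals g(x) = -5x^6 - 13x^5 - (40/3)x^4 - (190/27)x^3 - (55/27)x^2 + (218/81)x + 1444/729

order-1 term: -10x^5 - 5x^4 + 1
order-2 term: -(25/3)x^4 - (10/3)x^3
order-3 term: -(100/27)x^3 - (10/9)x^2
order-4 term: -(25/27)x^2 - (5/27)x
order-5 term: -(10/81)x - 1/81
order-6 term: -5/729
the series for exp((1/3)D) f terminates at order 6
exp((1/3)D) f = -5x^6 - 13x^5 - (40/3)x^4 - (190/27)x^3 - (55/27)x^2 + (218/81)x + 1444/729


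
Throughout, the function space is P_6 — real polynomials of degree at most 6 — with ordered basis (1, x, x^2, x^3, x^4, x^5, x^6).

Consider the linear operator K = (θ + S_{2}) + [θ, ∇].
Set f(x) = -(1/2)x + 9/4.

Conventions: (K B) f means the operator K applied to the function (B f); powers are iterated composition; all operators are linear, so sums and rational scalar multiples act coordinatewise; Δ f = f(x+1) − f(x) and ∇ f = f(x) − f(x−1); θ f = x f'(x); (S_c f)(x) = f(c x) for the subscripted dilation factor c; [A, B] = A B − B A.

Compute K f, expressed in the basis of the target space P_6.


the result is g(x) = -(3/2)x + 11/4

θ f = -(1/2)x
S_{2} f = -x + 9/4
(θ + S_{2}) f = -(3/2)x + 9/4
∇ f = -1/2
θ ∇ f = 0
θ f = -(1/2)x
∇ θ f = -1/2
[θ, ∇] f = 1/2
((θ + S_{2}) + [θ, ∇]) f = -(3/2)x + 11/4


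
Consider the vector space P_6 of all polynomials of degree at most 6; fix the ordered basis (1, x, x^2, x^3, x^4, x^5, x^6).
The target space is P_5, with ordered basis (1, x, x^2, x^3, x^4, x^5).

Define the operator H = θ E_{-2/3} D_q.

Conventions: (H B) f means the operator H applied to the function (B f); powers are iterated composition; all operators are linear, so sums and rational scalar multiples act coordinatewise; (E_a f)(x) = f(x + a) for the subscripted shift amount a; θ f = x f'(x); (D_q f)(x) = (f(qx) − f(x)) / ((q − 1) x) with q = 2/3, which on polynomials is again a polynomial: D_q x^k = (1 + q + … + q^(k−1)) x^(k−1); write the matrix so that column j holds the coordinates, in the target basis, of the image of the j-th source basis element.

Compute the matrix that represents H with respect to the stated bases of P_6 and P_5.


image of 1: 0
image of x: 0
image of x^2: (5/3)x
image of x^3: (38/9)x^2 - (76/27)x
image of x^4: (65/9)x^3 - (260/27)x^2 + (260/81)x
image of x^5: (844/81)x^4 - (1688/81)x^3 + (3376/243)x^2 - (6752/2187)x
image of x^6: (3325/243)x^5 - (26600/729)x^4 + (26600/729)x^3 - (106400/6561)x^2 + (53200/19683)x
each image's coordinates form column j of the matrix

the matrix is [[0, 0, 0, 0, 0, 0, 0]; [0, 0, 5/3, -76/27, 260/81, -6752/2187, 53200/19683]; [0, 0, 0, 38/9, -260/27, 3376/243, -106400/6561]; [0, 0, 0, 0, 65/9, -1688/81, 26600/729]; [0, 0, 0, 0, 0, 844/81, -26600/729]; [0, 0, 0, 0, 0, 0, 3325/243]] (rows listed top to bottom)


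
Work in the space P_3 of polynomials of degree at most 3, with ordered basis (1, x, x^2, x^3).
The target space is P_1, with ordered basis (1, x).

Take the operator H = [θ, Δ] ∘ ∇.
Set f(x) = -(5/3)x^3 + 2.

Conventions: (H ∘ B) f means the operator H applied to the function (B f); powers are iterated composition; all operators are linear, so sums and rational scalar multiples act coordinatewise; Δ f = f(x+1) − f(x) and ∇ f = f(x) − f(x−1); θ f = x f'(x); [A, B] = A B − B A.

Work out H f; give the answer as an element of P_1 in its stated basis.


∇ f = -5x^2 + 5x - 5/3
Δ ∇ f = -10x
θ Δ ∇ f = -10x
θ ∇ f = -10x^2 + 5x
Δ θ ∇ f = -20x - 5
[θ, Δ] ∇ f = 10x + 5

g(x) = 10x + 5


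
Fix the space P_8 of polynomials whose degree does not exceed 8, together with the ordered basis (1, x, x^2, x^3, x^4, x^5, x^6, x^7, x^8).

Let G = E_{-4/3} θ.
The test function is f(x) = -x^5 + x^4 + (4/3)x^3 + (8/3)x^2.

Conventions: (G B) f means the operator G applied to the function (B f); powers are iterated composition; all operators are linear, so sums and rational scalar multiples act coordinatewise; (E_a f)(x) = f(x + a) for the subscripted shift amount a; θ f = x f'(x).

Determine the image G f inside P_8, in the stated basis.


the image equals g(x) = -5x^5 + (112/3)x^4 - (956/9)x^3 + (4064/27)x^2 - (8896/81)x + 8192/243

θ f = -5x^5 + 4x^4 + 4x^3 + (16/3)x^2
E_{-4/3} θ f = -5x^5 + (112/3)x^4 - (956/9)x^3 + (4064/27)x^2 - (8896/81)x + 8192/243


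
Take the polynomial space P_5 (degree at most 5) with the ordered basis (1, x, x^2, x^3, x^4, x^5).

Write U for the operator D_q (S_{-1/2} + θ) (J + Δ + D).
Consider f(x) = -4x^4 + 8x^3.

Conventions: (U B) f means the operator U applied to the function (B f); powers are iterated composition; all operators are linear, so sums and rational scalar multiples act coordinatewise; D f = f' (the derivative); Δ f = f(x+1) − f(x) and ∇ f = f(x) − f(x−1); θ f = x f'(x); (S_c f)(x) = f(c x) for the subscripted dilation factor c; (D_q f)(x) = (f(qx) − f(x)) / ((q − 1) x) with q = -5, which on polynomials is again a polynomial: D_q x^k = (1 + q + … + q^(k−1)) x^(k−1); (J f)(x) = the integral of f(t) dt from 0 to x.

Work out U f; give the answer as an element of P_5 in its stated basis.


the result is g(x) = -(82839/40)x^4 - 845x^3 - 1932x^2 - 216x + 4

J f = -(4/5)x^5 + 2x^4
Δ f = -16x^3 + 8x + 4
D f = -16x^3 + 24x^2
(J + Δ + D) f = -(4/5)x^5 + 2x^4 - 32x^3 + 24x^2 + 8x + 4
S_{-1/2} (J + Δ + D) f = (1/40)x^5 + (1/8)x^4 + 4x^3 + 6x^2 - 4x + 4
θ (J + Δ + D) f = -4x^5 + 8x^4 - 96x^3 + 48x^2 + 8x
(S_{-1/2} + θ) (J + Δ + D) f = -(159/40)x^5 + (65/8)x^4 - 92x^3 + 54x^2 + 4x + 4
D_q (S_{-1/2} + θ) (J + Δ + D) f = -(82839/40)x^4 - 845x^3 - 1932x^2 - 216x + 4


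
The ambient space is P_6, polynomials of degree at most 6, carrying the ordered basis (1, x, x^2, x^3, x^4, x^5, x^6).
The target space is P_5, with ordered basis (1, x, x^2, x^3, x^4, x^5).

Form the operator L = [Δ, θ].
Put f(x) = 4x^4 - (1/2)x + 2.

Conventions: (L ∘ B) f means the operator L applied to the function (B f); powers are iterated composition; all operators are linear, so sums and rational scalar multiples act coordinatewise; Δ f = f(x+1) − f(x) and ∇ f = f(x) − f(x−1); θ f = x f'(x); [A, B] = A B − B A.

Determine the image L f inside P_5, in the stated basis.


θ f = 16x^4 - (1/2)x
Δ θ f = 64x^3 + 96x^2 + 64x + 31/2
Δ f = 16x^3 + 24x^2 + 16x + 7/2
θ Δ f = 48x^3 + 48x^2 + 16x
[Δ, θ] f = 16x^3 + 48x^2 + 48x + 31/2

the image equals g(x) = 16x^3 + 48x^2 + 48x + 31/2


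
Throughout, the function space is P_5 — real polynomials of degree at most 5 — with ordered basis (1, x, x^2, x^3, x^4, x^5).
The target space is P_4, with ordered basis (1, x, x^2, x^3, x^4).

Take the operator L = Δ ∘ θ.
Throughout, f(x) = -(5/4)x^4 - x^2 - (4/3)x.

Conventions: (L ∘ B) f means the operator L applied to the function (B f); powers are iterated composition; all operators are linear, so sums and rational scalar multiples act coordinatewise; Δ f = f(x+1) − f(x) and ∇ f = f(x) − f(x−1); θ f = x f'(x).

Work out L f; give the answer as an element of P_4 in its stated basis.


g(x) = -20x^3 - 30x^2 - 24x - 25/3

θ f = -5x^4 - 2x^2 - (4/3)x
Δ θ f = -20x^3 - 30x^2 - 24x - 25/3


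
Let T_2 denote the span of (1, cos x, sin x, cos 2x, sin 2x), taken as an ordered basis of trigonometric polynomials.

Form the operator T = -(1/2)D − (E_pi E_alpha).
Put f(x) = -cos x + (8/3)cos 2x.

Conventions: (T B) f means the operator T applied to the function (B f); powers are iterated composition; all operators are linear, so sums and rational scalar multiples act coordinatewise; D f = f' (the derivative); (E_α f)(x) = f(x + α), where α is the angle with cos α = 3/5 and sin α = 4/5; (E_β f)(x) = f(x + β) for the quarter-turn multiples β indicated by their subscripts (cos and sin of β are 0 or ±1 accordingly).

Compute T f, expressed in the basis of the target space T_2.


the result is g(x) = -(3/5)cos x + (3/10)sin x + (56/75)cos 2x + (392/75)sin 2x

D f = sin x - (16/3)sin 2x
(-(1/2)D) f = -(1/2)sin x + (8/3)sin 2x
E_alpha f = -(3/5)cos x + (4/5)sin x - (56/75)cos 2x - (64/25)sin 2x
E_pi E_alpha f = (3/5)cos x - (4/5)sin x - (56/75)cos 2x - (64/25)sin 2x
(-(E_pi E_alpha)) f = -(3/5)cos x + (4/5)sin x + (56/75)cos 2x + (64/25)sin 2x
(-(1/2)D − (E_pi E_alpha)) f = -(3/5)cos x + (3/10)sin x + (56/75)cos 2x + (392/75)sin 2x


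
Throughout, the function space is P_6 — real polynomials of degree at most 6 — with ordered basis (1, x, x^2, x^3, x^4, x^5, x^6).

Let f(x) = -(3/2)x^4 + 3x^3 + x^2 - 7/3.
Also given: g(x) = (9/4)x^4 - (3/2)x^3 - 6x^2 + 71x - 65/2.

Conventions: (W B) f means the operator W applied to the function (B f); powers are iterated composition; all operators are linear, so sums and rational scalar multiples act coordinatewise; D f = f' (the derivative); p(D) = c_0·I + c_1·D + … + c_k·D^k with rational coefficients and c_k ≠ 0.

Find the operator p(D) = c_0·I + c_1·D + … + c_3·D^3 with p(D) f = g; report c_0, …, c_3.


p(D) = -(3/2)·I − (1/2)·D − 2·D^3, i.e. c_0 = -3/2, c_1 = -1/2, c_2 = 0, c_3 = -2

D^0 f = -(3/2)x^4 + 3x^3 + x^2 - 7/3
D^1 f = -6x^3 + 9x^2 + 2x
D^2 f = -18x^2 + 18x + 2
D^3 f = -36x + 18
matching coefficients of g against c_0 f + c_1 Df + … from the top degree down determines the c_i
solution: c_0 = -3/2, c_1 = -1/2, c_2 = 0, c_3 = -2


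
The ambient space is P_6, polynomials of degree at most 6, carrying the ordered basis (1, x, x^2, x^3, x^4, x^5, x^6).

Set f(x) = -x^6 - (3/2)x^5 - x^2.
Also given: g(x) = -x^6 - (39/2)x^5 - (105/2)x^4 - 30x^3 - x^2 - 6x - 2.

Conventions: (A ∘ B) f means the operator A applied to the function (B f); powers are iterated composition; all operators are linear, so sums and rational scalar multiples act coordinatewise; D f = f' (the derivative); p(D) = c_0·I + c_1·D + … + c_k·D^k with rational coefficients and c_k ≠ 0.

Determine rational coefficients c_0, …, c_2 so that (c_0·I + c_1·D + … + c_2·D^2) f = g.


c_0 = 1, c_1 = 3, c_2 = 1

D^0 f = -x^6 - (3/2)x^5 - x^2
D^1 f = -6x^5 - (15/2)x^4 - 2x
D^2 f = -30x^4 - 30x^3 - 2
matching coefficients of g against c_0 f + c_1 Df + … from the top degree down determines the c_i
solution: c_0 = 1, c_1 = 3, c_2 = 1


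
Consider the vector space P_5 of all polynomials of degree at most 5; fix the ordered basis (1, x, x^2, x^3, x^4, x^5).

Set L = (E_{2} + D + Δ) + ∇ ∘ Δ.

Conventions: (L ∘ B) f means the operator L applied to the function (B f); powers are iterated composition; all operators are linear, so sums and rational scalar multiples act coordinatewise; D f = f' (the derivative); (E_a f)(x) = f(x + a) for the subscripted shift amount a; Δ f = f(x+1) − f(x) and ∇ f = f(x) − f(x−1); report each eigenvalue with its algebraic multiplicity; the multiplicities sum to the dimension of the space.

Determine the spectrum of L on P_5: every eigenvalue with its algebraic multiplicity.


image of 1: 1
image of x: x + 4
image of x^2: x^2 + 8x + 7
image of x^3: x^3 + 12x^2 + 21x + 9
image of x^4: x^4 + 16x^3 + 42x^2 + 36x + 19
image of x^5: x^5 + 20x^4 + 70x^3 + 90x^2 + 95x + 33
the matrix is upper triangular; its diagonal is (1, 1, 1, 1, 1, 1)
for a triangular matrix the eigenvalues are the diagonal entries, with algebraic multiplicity their repetition count

λ = 1 (multiplicity 6)


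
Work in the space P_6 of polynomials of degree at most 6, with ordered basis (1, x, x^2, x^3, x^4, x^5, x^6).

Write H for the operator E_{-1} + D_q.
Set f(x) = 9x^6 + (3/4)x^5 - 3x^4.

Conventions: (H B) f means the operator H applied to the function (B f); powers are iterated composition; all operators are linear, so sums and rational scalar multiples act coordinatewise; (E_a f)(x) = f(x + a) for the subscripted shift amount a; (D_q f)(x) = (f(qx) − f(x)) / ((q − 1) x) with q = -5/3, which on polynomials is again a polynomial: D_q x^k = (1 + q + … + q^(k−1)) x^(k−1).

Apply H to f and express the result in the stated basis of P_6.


E_{-1} f = 9x^6 - (213/4)x^5 + (513/4)x^4 - (321/2)x^3 + (219/2)x^2 - (153/4)x + 21/4
D_q f = -(1862/27)x^5 + (421/108)x^4 + (68/9)x^3
(E_{-1} + D_q) f = 9x^6 - (13199/108)x^5 + (3568/27)x^4 - (2753/18)x^3 + (219/2)x^2 - (153/4)x + 21/4

the result is g(x) = 9x^6 - (13199/108)x^5 + (3568/27)x^4 - (2753/18)x^3 + (219/2)x^2 - (153/4)x + 21/4


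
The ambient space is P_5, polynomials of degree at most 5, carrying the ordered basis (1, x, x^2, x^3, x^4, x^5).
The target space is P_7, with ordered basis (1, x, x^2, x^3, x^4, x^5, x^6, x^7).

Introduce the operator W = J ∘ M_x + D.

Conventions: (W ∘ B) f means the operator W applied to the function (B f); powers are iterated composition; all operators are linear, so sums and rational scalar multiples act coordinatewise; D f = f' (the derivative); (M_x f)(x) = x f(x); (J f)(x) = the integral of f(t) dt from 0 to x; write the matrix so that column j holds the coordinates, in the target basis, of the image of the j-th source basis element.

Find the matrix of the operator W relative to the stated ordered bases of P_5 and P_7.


image of 1: (1/2)x^2
image of x: (1/3)x^3 + 1
image of x^2: (1/4)x^4 + 2x
image of x^3: (1/5)x^5 + 3x^2
image of x^4: (1/6)x^6 + 4x^3
image of x^5: (1/7)x^7 + 5x^4
each image's coordinates form column j of the matrix

the matrix is [[0, 1, 0, 0, 0, 0]; [0, 0, 2, 0, 0, 0]; [1/2, 0, 0, 3, 0, 0]; [0, 1/3, 0, 0, 4, 0]; [0, 0, 1/4, 0, 0, 5]; [0, 0, 0, 1/5, 0, 0]; [0, 0, 0, 0, 1/6, 0]; [0, 0, 0, 0, 0, 1/7]] (rows listed top to bottom)


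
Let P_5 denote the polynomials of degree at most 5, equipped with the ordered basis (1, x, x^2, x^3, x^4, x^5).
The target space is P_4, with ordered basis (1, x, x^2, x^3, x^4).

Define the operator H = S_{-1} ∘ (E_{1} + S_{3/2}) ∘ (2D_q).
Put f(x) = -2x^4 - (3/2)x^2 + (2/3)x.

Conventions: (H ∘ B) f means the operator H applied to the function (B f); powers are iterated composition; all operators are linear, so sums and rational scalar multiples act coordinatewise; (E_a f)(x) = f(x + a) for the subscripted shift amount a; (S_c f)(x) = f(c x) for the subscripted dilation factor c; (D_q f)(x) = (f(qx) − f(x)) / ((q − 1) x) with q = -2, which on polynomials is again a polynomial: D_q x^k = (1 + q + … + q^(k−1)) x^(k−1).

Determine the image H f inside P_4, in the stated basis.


D_q f = 10x^3 + (3/2)x + 2/3
(2D_q) f = 20x^3 + 3x + 4/3
E_{1} (2D_q) f = 20x^3 + 60x^2 + 63x + 73/3
S_{3/2} (2D_q) f = (135/2)x^3 + (9/2)x + 4/3
(E_{1} + S_{3/2}) (2D_q) f = (175/2)x^3 + 60x^2 + (135/2)x + 77/3
S_{-1} (E_{1} + S_{3/2}) (2D_q) f = -(175/2)x^3 + 60x^2 - (135/2)x + 77/3

the result is g(x) = -(175/2)x^3 + 60x^2 - (135/2)x + 77/3


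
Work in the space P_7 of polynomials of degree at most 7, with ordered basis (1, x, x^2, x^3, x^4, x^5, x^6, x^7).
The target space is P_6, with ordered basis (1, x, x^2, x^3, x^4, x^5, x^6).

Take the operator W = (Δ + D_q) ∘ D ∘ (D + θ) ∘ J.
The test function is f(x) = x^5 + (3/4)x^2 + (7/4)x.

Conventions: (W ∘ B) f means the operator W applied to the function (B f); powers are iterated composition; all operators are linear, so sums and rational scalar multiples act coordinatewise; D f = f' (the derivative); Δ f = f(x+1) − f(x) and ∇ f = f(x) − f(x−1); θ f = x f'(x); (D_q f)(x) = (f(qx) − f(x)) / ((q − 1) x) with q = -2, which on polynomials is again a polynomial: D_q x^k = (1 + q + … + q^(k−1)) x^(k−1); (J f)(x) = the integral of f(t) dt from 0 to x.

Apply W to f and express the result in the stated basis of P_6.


J f = (1/6)x^6 + (1/4)x^3 + (7/8)x^2
D J f = x^5 + (3/4)x^2 + (7/4)x
θ J f = x^6 + (3/4)x^3 + (7/4)x^2
(D + θ) J f = x^6 + x^5 + (3/4)x^3 + (5/2)x^2 + (7/4)x
D ((D + θ) ∘ J) f = 6x^5 + 5x^4 + (9/4)x^2 + 5x + 7/4
Δ D ((D + θ) ∘ J) f = 30x^4 + 80x^3 + 90x^2 + (109/2)x + 73/4
D_q D ((D + θ) ∘ J) f = 66x^4 - 25x^3 - (9/4)x + 5
(Δ + D_q) D ((D + θ) ∘ J) f = 96x^4 + 55x^3 + 90x^2 + (209/4)x + 93/4

the image equals g(x) = 96x^4 + 55x^3 + 90x^2 + (209/4)x + 93/4


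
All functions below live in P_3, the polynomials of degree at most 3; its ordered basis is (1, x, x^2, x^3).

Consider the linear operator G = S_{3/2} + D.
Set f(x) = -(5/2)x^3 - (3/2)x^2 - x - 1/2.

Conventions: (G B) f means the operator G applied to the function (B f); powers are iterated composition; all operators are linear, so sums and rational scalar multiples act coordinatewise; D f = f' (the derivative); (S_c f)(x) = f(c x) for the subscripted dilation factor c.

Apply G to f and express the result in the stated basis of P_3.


S_{3/2} f = -(135/16)x^3 - (27/8)x^2 - (3/2)x - 1/2
D f = -(15/2)x^2 - 3x - 1
(S_{3/2} + D) f = -(135/16)x^3 - (87/8)x^2 - (9/2)x - 3/2

the image equals g(x) = -(135/16)x^3 - (87/8)x^2 - (9/2)x - 3/2


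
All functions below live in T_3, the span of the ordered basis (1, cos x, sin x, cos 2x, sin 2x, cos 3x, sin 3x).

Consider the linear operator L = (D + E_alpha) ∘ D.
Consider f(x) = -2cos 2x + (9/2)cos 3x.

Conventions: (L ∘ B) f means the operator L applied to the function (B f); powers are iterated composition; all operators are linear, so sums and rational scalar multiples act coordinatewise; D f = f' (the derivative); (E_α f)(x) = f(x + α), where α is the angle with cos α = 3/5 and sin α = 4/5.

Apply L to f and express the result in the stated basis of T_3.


D f = 4sin 2x - (27/2)sin 3x
D D f = 8cos 2x - (81/2)cos 3x
E_alpha D f = (96/25)cos 2x - (28/25)sin 2x - (594/125)cos 3x + (3159/250)sin 3x
(D + E_alpha) D f = (296/25)cos 2x - (28/25)sin 2x - (11313/250)cos 3x + (3159/250)sin 3x

the result is g(x) = (296/25)cos 2x - (28/25)sin 2x - (11313/250)cos 3x + (3159/250)sin 3x


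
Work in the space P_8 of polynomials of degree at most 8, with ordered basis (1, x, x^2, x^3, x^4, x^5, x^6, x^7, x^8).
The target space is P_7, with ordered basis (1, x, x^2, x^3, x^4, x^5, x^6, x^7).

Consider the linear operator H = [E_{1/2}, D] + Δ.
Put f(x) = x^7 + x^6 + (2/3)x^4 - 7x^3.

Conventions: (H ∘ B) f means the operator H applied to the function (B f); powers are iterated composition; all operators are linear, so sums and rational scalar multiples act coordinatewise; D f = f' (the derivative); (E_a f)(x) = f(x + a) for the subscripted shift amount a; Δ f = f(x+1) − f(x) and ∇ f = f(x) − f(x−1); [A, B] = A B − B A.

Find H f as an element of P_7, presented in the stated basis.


g(x) = 7x^6 + 27x^5 + 50x^4 + (173/3)x^3 + 19x^2 - (16/3)x - 13/3

D f = 7x^6 + 6x^5 + (8/3)x^3 - 21x^2
E_{1/2} D f = 7x^6 + 27x^5 + (165/4)x^4 + (211/6)x^3 - (47/16)x^2 - (253/16)x - 887/192
E_{1/2} f = x^7 + (9/2)x^6 + (33/4)x^5 + (211/24)x^4 - (47/48)x^3 - (253/32)x^2 - (887/192)x - 311/384
D E_{1/2} f = 7x^6 + 27x^5 + (165/4)x^4 + (211/6)x^3 - (47/16)x^2 - (253/16)x - 887/192
[E_{1/2}, D] f = 0
Δ f = 7x^6 + 27x^5 + 50x^4 + (173/3)x^3 + 19x^2 - (16/3)x - 13/3
([E_{1/2}, D] + Δ) f = 7x^6 + 27x^5 + 50x^4 + (173/3)x^3 + 19x^2 - (16/3)x - 13/3


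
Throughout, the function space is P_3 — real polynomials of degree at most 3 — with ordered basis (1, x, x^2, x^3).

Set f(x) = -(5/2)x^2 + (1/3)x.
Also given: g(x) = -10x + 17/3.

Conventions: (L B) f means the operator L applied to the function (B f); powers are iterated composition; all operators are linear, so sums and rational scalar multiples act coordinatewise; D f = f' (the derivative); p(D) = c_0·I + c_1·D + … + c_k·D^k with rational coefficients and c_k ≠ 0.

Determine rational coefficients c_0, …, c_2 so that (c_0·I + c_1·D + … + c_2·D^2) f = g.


D^0 f = -(5/2)x^2 + (1/3)x
D^1 f = -5x + 1/3
D^2 f = -5
matching coefficients of g against c_0 f + c_1 Df + … from the top degree down determines the c_i
solution: c_0 = 0, c_1 = 2, c_2 = -1

c_0 = 0, c_1 = 2, c_2 = -1


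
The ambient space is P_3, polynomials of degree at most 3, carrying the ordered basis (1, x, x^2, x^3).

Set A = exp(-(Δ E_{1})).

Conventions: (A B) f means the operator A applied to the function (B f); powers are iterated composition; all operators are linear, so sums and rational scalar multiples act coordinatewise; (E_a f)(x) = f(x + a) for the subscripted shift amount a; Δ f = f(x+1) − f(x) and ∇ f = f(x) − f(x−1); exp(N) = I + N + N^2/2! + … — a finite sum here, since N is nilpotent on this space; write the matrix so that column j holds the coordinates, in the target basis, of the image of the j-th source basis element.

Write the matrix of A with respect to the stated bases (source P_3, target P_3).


image of 1: 1
image of x: x - 1
image of x^2: x^2 - 2x - 2
image of x^3: x^3 - 3x^2 - 6x + 1
each image's coordinates form column j of the matrix

the matrix is [[1, -1, -2, 1]; [0, 1, -2, -6]; [0, 0, 1, -3]; [0, 0, 0, 1]] (rows listed top to bottom)


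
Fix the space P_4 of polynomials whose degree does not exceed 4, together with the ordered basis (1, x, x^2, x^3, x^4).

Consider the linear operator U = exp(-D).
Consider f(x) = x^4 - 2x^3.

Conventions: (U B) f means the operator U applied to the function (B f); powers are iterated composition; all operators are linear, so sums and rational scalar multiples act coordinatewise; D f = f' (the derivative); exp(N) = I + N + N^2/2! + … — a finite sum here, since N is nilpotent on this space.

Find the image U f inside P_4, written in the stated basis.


order-1 term: -4x^3 + 6x^2
order-2 term: 6x^2 - 6x
order-3 term: -4x + 2
order-4 term: 1
the series for exp(-D) f terminates at order 4
exp(-D) f = x^4 - 6x^3 + 12x^2 - 10x + 3

the image equals g(x) = x^4 - 6x^3 + 12x^2 - 10x + 3


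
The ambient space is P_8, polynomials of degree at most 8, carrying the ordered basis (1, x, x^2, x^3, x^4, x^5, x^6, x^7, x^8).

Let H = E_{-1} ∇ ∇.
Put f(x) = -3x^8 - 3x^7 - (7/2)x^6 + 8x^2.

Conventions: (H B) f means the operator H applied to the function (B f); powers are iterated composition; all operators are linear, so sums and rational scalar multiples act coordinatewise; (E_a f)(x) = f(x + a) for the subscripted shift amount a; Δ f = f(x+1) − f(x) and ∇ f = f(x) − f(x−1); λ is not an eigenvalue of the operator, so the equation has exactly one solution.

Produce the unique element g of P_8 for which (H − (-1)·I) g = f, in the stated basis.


write g with unknown coordinates in the stated basis and equate coefficients in (H − (-1)·I) g = f
solving from the highest basis element down gives g = -3x^8 - 3x^7 + (329/2)x^6 - 1890x^5 + 4305x^4 + 52290x^3 - 362599x^2 + 509334x + 710553
check: H g = -168x^6 + 1890x^5 - 4305x^4 - 52290x^3 + 362607x^2 - 509334x - 710553
so H g − (-1)·g = -3x^8 - 3x^7 - (7/2)x^6 + 8x^2 = f ✓

the image equals g(x) = -3x^8 - 3x^7 + (329/2)x^6 - 1890x^5 + 4305x^4 + 52290x^3 - 362599x^2 + 509334x + 710553


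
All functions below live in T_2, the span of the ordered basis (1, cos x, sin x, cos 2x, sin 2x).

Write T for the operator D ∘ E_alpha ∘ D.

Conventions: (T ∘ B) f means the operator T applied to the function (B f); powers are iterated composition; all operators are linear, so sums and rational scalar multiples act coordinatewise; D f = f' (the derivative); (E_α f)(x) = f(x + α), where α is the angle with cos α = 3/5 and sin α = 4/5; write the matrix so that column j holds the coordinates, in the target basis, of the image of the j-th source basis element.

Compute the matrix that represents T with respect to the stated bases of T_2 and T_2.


the matrix is [[0, 0, 0, 0, 0]; [0, -3/5, -4/5, 0, 0]; [0, 4/5, -3/5, 0, 0]; [0, 0, 0, 28/25, -96/25]; [0, 0, 0, 96/25, 28/25]] (rows listed top to bottom)

image of 1: 0
image of cos x: -(3/5)cos x + (4/5)sin x
image of sin x: -(4/5)cos x - (3/5)sin x
image of cos 2x: (28/25)cos 2x + (96/25)sin 2x
image of sin 2x: -(96/25)cos 2x + (28/25)sin 2x
each image's coordinates form column j of the matrix


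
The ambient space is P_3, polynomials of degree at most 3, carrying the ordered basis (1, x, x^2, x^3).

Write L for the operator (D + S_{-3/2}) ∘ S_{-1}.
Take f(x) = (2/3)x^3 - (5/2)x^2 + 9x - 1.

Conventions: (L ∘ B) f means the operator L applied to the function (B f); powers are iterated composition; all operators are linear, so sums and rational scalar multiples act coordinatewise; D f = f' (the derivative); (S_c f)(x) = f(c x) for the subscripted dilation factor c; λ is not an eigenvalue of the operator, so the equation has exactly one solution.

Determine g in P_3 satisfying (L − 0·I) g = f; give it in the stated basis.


write g with unknown coordinates in the stated basis and equate coefficients in (L − 0·I) g = f
solving from the highest basis element down gives g = (16/81)x^3 - (206/243)x^2 + (5198/729)x + 4469/729
check: L g = (2/3)x^3 - (5/2)x^2 + 9x - 1
so L g − 0·g = (2/3)x^3 - (5/2)x^2 + 9x - 1 = f ✓

g(x) = (16/81)x^3 - (206/243)x^2 + (5198/729)x + 4469/729


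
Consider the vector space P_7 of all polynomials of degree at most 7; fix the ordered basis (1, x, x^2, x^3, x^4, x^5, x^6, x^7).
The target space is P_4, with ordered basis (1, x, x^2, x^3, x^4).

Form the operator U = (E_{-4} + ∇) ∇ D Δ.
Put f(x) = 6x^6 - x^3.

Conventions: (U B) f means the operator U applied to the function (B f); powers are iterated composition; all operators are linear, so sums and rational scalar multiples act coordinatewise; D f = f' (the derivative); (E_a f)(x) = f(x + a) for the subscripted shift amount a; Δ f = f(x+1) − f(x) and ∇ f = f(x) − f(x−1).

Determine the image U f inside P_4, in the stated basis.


the result is g(x) = 720x^3 - 6480x^2 + 32760x - 46446

Δ f = 36x^5 + 90x^4 + 120x^3 + 87x^2 + 33x + 5
D Δ f = 180x^4 + 360x^3 + 360x^2 + 174x + 33
∇ D Δ f = 720x^3 + 360x - 6
E_{-4} (∇ D Δ) f = 720x^3 - 8640x^2 + 34920x - 47526
∇ (∇ D Δ) f = 2160x^2 - 2160x + 1080
(E_{-4} + ∇) (∇ D Δ) f = 720x^3 - 6480x^2 + 32760x - 46446


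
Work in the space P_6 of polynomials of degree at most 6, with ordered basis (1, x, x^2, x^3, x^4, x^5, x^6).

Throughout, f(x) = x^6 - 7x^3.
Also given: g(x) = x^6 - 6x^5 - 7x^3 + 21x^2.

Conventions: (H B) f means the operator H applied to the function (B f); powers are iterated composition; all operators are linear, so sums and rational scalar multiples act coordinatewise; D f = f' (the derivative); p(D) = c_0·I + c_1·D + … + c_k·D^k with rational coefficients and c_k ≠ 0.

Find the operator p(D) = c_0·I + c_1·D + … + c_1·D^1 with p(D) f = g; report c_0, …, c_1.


c_0 = 1, c_1 = -1

D^0 f = x^6 - 7x^3
D^1 f = 6x^5 - 21x^2
matching coefficients of g against c_0 f + c_1 Df + … from the top degree down determines the c_i
solution: c_0 = 1, c_1 = -1


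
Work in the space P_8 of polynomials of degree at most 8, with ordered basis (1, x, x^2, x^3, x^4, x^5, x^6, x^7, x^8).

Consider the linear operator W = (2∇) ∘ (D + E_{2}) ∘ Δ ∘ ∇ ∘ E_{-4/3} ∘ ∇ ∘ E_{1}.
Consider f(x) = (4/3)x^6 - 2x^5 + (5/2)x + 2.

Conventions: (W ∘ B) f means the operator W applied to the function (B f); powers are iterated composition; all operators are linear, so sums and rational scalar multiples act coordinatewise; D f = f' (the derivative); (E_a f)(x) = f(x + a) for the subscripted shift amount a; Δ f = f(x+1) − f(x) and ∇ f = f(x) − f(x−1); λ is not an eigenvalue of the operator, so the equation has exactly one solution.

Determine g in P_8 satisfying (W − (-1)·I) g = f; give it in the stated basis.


write g with unknown coordinates in the stated basis and equate coefficients in (W − (-1)·I) g = f
solving from the highest basis element down gives g = (4/3)x^6 - 2x^5 - 960x^2 - (5435/2)x + 7846/3
check: W g = 960x^2 + 2720x - 7840/3
so W g − (-1)·g = (4/3)x^6 - 2x^5 + (5/2)x + 2 = f ✓

the result is g(x) = (4/3)x^6 - 2x^5 - 960x^2 - (5435/2)x + 7846/3


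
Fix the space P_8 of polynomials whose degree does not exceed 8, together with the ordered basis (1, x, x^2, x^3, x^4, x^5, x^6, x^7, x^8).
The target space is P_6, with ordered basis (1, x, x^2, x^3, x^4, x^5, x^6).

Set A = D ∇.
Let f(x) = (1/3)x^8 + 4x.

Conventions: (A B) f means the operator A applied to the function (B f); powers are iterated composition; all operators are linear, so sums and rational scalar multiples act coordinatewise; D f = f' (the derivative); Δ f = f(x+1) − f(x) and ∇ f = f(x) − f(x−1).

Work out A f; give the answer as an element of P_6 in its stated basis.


∇ f = (8/3)x^7 - (28/3)x^6 + (56/3)x^5 - (70/3)x^4 + (56/3)x^3 - (28/3)x^2 + (8/3)x + 11/3
D ∇ f = (56/3)x^6 - 56x^5 + (280/3)x^4 - (280/3)x^3 + 56x^2 - (56/3)x + 8/3

g(x) = (56/3)x^6 - 56x^5 + (280/3)x^4 - (280/3)x^3 + 56x^2 - (56/3)x + 8/3


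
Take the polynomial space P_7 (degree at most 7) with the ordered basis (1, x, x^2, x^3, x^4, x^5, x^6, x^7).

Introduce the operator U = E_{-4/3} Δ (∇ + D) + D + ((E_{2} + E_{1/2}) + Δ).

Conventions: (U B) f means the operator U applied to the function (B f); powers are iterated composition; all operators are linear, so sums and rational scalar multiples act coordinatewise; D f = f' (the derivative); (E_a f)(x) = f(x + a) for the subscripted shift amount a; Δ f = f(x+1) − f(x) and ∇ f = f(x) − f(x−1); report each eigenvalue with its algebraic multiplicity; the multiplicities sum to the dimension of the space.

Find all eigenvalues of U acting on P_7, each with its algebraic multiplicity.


λ = 2 (multiplicity 8)

image of 1: 2
image of x: 2x + 9/2
image of x^2: 2x^2 + 9x + 37/4
image of x^3: 2x^3 + (27/2)x^2 + (111/4)x - 31/8
image of x^4: 2x^4 + 18x^3 + (111/2)x^2 - (31/2)x + 2387/48
image of x^5: 2x^5 + (45/2)x^4 + (185/2)x^3 - (155/4)x^2 + (11935/48)x - 37541/864
image of x^6: 2x^6 + 27x^5 + (555/4)x^4 - (155/2)x^3 + (11935/16)x^2 - (37541/144)x + 415451/1728
image of x^7: 2x^7 + (63/2)x^6 + (777/4)x^5 - (1085/8)x^4 + (83545/48)x^3 - (262787/288)x^2 + (2908157/1728)x - 2818991/10368
the matrix is upper triangular; its diagonal is (2, 2, 2, 2, 2, 2, 2, 2)
for a triangular matrix the eigenvalues are the diagonal entries, with algebraic multiplicity their repetition count


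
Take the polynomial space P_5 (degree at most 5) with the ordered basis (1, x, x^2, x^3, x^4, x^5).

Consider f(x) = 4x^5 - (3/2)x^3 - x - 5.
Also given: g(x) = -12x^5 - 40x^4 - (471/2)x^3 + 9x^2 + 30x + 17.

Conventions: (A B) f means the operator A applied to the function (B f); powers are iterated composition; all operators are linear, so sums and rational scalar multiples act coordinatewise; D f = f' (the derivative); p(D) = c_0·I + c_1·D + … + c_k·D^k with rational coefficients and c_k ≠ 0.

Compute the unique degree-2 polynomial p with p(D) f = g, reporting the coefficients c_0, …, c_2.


D^0 f = 4x^5 - (3/2)x^3 - x - 5
D^1 f = 20x^4 - (9/2)x^2 - 1
D^2 f = 80x^3 - 9x
matching coefficients of g against c_0 f + c_1 Df + … from the top degree down determines the c_i
solution: c_0 = -3, c_1 = -2, c_2 = -3

c_0 = -3, c_1 = -2, c_2 = -3


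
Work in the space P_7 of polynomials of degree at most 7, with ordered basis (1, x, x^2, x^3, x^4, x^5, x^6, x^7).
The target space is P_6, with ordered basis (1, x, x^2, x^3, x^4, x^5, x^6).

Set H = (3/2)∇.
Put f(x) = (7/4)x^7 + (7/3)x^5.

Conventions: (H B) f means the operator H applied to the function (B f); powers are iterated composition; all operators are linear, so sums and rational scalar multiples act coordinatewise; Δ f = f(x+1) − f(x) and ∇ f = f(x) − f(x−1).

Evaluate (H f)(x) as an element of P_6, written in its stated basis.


∇ f = (49/4)x^6 - (147/4)x^5 + (875/12)x^4 - (1015/12)x^3 + (721/12)x^2 - (287/12)x + 49/12
((3/2)∇) f = (147/8)x^6 - (441/8)x^5 + (875/8)x^4 - (1015/8)x^3 + (721/8)x^2 - (287/8)x + 49/8

g(x) = (147/8)x^6 - (441/8)x^5 + (875/8)x^4 - (1015/8)x^3 + (721/8)x^2 - (287/8)x + 49/8
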